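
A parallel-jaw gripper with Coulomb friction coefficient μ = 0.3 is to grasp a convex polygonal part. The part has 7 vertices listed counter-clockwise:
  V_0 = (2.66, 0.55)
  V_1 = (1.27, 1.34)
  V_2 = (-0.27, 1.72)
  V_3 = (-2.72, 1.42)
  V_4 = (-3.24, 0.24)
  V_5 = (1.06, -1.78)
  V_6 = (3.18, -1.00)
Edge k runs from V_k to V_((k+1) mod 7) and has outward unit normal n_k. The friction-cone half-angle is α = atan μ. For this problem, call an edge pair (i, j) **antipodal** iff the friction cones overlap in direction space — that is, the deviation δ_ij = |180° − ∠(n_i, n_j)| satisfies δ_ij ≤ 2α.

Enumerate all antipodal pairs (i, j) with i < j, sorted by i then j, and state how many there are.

count = 4; pairs: (0,4), (1,4), (2,4), (2,5)

α = atan 0.3 = 16.70°;  2α = 33.40°
n_0 = (+0.4941, +0.8694)
n_1 = (+0.2396, +0.9709)
n_2 = (-0.1215, +0.9926)
n_3 = (-0.9151, +0.4033)
n_4 = (-0.4252, -0.9051)
n_5 = (+0.3453, -0.9385)
n_6 = (+0.9481, +0.3181)
  (0,1): δ = 164.25°  ·
  (0,2): δ = 143.41°  ·
  (0,3): δ = 84.17°  ·
  (0,4): δ = 4.45°  ✓
  (0,5): δ = 49.81°  ·
  (0,6): δ = 138.16°  ·
  (1,2): δ = 159.16°  ·
  (1,3): δ = 99.92°  ·
  (1,4): δ = 11.30°  ✓
  (1,5): δ = 34.06°  ·
  (1,6): δ = 122.41°  ·
  (2,3): δ = 120.76°  ·
  (2,4): δ = 32.14°  ✓
  (2,5): δ = 13.22°  ✓
  (2,6): δ = 101.56°  ·
  (3,4): δ = 91.38°  ·
  (3,5): δ = 46.02°  ·
  (3,6): δ = 42.33°  ·
  (4,5): δ = 134.64°  ·
  (4,6): δ = 46.29°  ·
  (5,6): δ = 91.65°  ·
antipodal pairs: 4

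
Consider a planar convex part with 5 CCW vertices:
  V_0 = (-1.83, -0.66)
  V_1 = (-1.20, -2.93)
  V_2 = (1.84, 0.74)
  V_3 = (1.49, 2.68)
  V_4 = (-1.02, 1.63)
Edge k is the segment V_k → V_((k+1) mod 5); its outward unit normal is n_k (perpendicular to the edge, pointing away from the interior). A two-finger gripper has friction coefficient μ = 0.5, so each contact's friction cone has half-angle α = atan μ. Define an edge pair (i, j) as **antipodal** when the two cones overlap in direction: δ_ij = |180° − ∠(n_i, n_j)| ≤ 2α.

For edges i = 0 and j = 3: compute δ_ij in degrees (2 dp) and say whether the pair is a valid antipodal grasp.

δ = 97.19°, invalid

α = atan 0.5 = 26.57°;  2α = 53.13°
edge 0: e_0 = (+0.63, -2.27);  n_0 = (-0.9636, -0.2674)
edge 3: e_3 = (-2.51, -1.05);  n_3 = (-0.3859, +0.9225)
∠(n_0, n_3) = 82.81°
δ = |180° − 82.81°| = 97.19°
97.19° > 2α = 53.13°  →  invalid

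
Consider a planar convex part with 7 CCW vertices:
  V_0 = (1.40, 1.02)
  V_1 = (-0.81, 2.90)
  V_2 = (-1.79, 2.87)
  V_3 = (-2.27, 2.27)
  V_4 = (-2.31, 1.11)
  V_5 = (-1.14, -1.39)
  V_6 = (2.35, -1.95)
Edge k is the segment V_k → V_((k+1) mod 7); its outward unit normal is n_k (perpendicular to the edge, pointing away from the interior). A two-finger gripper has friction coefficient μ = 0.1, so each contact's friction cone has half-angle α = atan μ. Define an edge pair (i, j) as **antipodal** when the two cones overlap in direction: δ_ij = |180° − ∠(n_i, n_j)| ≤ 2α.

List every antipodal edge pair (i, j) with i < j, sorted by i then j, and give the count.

α = atan 0.1 = 5.71°;  2α = 11.42°
n_0 = (+0.6479, +0.7617)
n_1 = (-0.0306, +0.9995)
n_2 = (-0.7809, +0.6247)
n_3 = (-0.9994, +0.0345)
n_4 = (-0.9057, -0.4239)
n_5 = (-0.1584, -0.9874)
n_6 = (+0.9525, +0.3047)
  (0,1): δ = 137.86°  ·
  (0,2): δ = 88.27°  ·
  (0,3): δ = 51.59°  ·
  (0,4): δ = 24.53°  ·
  (0,5): δ = 31.27°  ·
  (0,6): δ = 148.12°  ·
  (1,2): δ = 130.41°  ·
  (1,3): δ = 93.73°  ·
  (1,4): δ = 66.67°  ·
  (1,5): δ = 10.87°  ✓
  (1,6): δ = 105.98°  ·
  (2,3): δ = 143.32°  ·
  (2,4): δ = 116.26°  ·
  (2,5): δ = 60.46°  ·
  (2,6): δ = 56.40°  ·
  (3,4): δ = 152.95°  ·
  (3,5): δ = 97.14°  ·
  (3,6): δ = 19.71°  ·
  (4,5): δ = 124.20°  ·
  (4,6): δ = 7.34°  ✓
  (5,6): δ = 63.15°  ·
antipodal pairs: 2

count = 2; pairs: (1,5), (4,6)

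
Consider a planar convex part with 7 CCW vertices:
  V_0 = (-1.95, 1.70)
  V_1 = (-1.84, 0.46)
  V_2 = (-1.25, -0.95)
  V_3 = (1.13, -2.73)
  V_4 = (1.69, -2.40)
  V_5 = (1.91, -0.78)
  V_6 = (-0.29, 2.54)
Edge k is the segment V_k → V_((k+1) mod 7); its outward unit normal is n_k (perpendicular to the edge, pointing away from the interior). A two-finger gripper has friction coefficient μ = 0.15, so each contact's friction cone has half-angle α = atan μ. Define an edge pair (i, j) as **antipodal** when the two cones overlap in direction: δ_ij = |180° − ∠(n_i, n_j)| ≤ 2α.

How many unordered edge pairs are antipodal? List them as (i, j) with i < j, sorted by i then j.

α = atan 0.15 = 8.53°;  2α = 17.06°
n_0 = (-0.9961, -0.0884)
n_1 = (-0.9225, -0.3860)
n_2 = (-0.5989, -0.8008)
n_3 = (+0.5077, -0.8615)
n_4 = (+0.9909, -0.1346)
n_5 = (+0.8336, +0.5524)
n_6 = (-0.4515, +0.8923)
  (0,1): δ = 162.36°  ·
  (0,2): δ = 131.86°  ·
  (0,3): δ = 64.56°  ·
  (0,4): δ = 12.80°  ✓
  (0,5): δ = 28.46°  ·
  (0,6): δ = 111.77°  ·
  (1,2): δ = 149.50°  ·
  (1,3): δ = 82.20°  ·
  (1,4): δ = 30.44°  ·
  (1,5): δ = 10.82°  ✓
  (1,6): δ = 94.13°  ·
  (2,3): δ = 112.70°  ·
  (2,4): δ = 60.94°  ·
  (2,5): δ = 19.68°  ·
  (2,6): δ = 63.63°  ·
  (3,4): δ = 128.24°  ·
  (3,5): δ = 86.98°  ·
  (3,6): δ = 3.67°  ✓
  (4,5): δ = 138.74°  ·
  (4,6): δ = 55.43°  ·
  (5,6): δ = 96.69°  ·
antipodal pairs: 3

count = 3; pairs: (0,4), (1,5), (3,6)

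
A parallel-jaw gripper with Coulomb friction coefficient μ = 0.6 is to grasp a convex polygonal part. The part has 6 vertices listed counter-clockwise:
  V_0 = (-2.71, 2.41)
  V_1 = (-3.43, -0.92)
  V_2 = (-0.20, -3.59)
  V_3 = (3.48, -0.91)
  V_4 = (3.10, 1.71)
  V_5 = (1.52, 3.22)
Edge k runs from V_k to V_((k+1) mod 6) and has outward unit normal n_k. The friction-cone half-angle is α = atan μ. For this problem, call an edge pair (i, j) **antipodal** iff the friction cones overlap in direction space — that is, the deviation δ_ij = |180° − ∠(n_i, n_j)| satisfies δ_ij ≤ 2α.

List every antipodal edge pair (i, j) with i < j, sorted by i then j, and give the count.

count = 7; pairs: (0,2), (0,3), (0,4), (1,3), (1,4), (1,5), (2,5)

α = atan 0.6 = 30.96°;  2α = 61.93°
n_0 = (-0.9774, +0.2113)
n_1 = (-0.6371, -0.7708)
n_2 = (+0.5887, -0.8084)
n_3 = (+0.9896, +0.1435)
n_4 = (+0.6909, +0.7229)
n_5 = (-0.1881, +0.9822)
  (0,1): δ = 117.38°  ·
  (0,2): δ = 41.74°  ✓
  (0,3): δ = 20.45°  ✓
  (0,4): δ = 58.50°  ✓
  (0,5): δ = 113.04°  ·
  (1,2): δ = 104.36°  ·
  (1,3): δ = 42.17°  ✓
  (1,4): δ = 4.12°  ✓
  (1,5): δ = 50.42°  ✓
  (2,3): δ = 117.81°  ·
  (2,4): δ = 79.77°  ·
  (2,5): δ = 25.22°  ✓
  (3,4): δ = 141.95°  ·
  (3,5): δ = 87.41°  ·
  (4,5): δ = 125.46°  ·
antipodal pairs: 7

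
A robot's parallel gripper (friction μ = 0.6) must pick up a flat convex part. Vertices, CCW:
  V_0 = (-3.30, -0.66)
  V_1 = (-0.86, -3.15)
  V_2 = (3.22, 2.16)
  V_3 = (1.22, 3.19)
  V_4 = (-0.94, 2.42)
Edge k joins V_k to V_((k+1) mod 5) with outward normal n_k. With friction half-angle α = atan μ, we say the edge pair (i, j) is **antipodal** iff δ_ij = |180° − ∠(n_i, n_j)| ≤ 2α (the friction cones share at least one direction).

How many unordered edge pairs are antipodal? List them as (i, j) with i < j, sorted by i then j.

α = atan 0.6 = 30.96°;  2α = 61.93°
n_0 = (-0.7142, -0.6999)
n_1 = (+0.7930, -0.6093)
n_2 = (+0.4579, +0.8890)
n_3 = (-0.3358, +0.9419)
n_4 = (-0.7938, +0.6082)
  (0,1): δ = 81.96°  ·
  (0,2): δ = 18.33°  ✓
  (0,3): δ = 65.20°  ·
  (0,4): δ = 98.12°  ·
  (1,2): δ = 79.71°  ·
  (1,3): δ = 32.84°  ✓
  (1,4): δ = 0.08°  ✓
  (2,3): δ = 133.13°  ·
  (2,4): δ = 100.21°  ·
  (3,4): δ = 147.08°  ·
antipodal pairs: 3

count = 3; pairs: (0,2), (1,3), (1,4)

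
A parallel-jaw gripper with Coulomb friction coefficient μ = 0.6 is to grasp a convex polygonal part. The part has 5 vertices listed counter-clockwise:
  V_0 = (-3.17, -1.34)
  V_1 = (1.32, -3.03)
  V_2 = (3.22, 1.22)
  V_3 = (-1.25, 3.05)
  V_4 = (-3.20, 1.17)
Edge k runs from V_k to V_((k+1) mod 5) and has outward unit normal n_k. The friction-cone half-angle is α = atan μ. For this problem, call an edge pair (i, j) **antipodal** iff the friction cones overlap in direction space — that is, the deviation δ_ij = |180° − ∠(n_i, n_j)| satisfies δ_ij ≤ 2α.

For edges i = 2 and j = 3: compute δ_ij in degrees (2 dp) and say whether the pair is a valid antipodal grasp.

α = atan 0.6 = 30.96°;  2α = 61.93°
edge 2: e_2 = (-4.47, +1.83);  n_2 = (+0.3789, +0.9254)
edge 3: e_3 = (-1.95, -1.88);  n_3 = (-0.6941, +0.7199)
∠(n_2, n_3) = 66.22°
δ = |180° − 66.22°| = 113.78°
113.78° > 2α = 61.93°  →  invalid

δ = 113.78°, invalid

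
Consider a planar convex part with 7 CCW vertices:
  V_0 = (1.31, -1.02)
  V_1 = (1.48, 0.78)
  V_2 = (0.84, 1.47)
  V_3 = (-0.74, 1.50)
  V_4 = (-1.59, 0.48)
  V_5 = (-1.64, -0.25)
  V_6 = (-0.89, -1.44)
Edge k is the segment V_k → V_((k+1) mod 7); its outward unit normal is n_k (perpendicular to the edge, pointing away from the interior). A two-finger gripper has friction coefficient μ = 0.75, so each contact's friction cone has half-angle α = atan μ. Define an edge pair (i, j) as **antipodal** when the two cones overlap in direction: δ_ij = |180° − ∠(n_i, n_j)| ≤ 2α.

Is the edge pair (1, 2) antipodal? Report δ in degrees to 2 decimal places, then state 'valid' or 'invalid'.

α = atan 0.75 = 36.87°;  2α = 73.74°
edge 1: e_1 = (-0.64, +0.69);  n_1 = (+0.7332, +0.6800)
edge 2: e_2 = (-1.58, +0.03);  n_2 = (+0.0190, +0.9998)
∠(n_1, n_2) = 46.07°
δ = |180° − 46.07°| = 133.93°
133.93° > 2α = 73.74°  →  invalid

δ = 133.93°, invalid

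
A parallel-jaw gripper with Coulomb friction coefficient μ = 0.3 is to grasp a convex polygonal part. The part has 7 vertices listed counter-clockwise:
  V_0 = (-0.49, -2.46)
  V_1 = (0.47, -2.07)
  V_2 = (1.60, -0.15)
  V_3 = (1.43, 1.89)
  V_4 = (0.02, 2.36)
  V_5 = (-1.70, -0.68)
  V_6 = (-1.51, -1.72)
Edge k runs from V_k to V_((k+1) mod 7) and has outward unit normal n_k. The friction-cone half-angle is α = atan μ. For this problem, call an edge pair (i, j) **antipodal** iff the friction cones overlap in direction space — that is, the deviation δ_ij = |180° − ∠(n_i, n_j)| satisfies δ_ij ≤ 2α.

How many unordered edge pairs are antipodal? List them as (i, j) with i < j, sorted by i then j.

count = 3; pairs: (1,4), (2,5), (3,6)

α = atan 0.3 = 16.70°;  2α = 33.40°
n_0 = (+0.3764, -0.9265)
n_1 = (+0.8618, -0.5072)
n_2 = (+0.9965, +0.0830)
n_3 = (+0.3162, +0.9487)
n_4 = (-0.8703, +0.4924)
n_5 = (-0.9837, -0.1797)
n_6 = (-0.5872, -0.8094)
  (0,1): δ = 142.59°  ·
  (0,2): δ = 107.35°  ·
  (0,3): δ = 40.54°  ·
  (0,4): δ = 38.39°  ·
  (0,5): δ = 78.24°  ·
  (0,6): δ = 121.93°  ·
  (1,2): δ = 144.76°  ·
  (1,3): δ = 77.96°  ·
  (1,4): δ = 0.98°  ✓
  (1,5): δ = 40.83°  ·
  (1,6): δ = 84.52°  ·
  (2,3): δ = 113.20°  ·
  (2,4): δ = 34.26°  ·
  (2,5): δ = 5.59°  ✓
  (2,6): δ = 49.28°  ·
  (3,4): δ = 101.07°  ·
  (3,5): δ = 61.21°  ·
  (3,6): δ = 17.53°  ✓
  (4,5): δ = 140.15°  ·
  (4,6): δ = 96.46°  ·
  (5,6): δ = 136.31°  ·
antipodal pairs: 3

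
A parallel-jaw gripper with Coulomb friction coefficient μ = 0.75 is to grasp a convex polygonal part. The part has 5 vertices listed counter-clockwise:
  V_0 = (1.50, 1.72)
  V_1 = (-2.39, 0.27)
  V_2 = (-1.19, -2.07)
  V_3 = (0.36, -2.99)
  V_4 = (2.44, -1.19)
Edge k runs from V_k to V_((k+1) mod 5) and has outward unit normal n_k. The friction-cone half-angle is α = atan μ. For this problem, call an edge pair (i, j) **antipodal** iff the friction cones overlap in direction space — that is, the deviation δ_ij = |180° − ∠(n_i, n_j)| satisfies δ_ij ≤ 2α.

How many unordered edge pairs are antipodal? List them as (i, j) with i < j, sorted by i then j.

count = 4; pairs: (0,2), (0,3), (1,4), (2,4)

α = atan 0.75 = 36.87°;  2α = 73.74°
n_0 = (-0.3493, +0.9370)
n_1 = (-0.8898, -0.4563)
n_2 = (-0.5104, -0.8599)
n_3 = (+0.6544, -0.7562)
n_4 = (+0.9516, +0.3074)
  (0,1): δ = 83.29°  ·
  (0,2): δ = 51.13°  ✓
  (0,3): δ = 20.43°  ✓
  (0,4): δ = 87.46°  ·
  (1,2): δ = 147.84°  ·
  (1,3): δ = 76.28°  ·
  (1,4): δ = 9.25°  ✓
  (2,3): δ = 108.44°  ·
  (2,4): δ = 41.41°  ✓
  (3,4): δ = 112.97°  ·
antipodal pairs: 4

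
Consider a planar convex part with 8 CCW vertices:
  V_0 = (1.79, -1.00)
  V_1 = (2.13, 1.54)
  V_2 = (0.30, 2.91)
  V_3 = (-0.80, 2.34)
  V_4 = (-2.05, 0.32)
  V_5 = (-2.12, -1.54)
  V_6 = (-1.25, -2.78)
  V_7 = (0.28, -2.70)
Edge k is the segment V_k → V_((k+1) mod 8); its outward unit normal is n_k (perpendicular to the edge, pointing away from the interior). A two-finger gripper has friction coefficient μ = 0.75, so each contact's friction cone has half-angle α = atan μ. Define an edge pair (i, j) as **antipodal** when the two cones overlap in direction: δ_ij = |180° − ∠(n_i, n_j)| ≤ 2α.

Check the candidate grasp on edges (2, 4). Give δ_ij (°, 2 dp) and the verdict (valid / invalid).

δ = 119.55°, invalid

α = atan 0.75 = 36.87°;  2α = 73.74°
edge 2: e_2 = (-1.10, -0.57);  n_2 = (-0.4601, +0.8879)
edge 4: e_4 = (-0.07, -1.86);  n_4 = (-0.9993, +0.0376)
∠(n_2, n_4) = 60.45°
δ = |180° − 60.45°| = 119.55°
119.55° > 2α = 73.74°  →  invalid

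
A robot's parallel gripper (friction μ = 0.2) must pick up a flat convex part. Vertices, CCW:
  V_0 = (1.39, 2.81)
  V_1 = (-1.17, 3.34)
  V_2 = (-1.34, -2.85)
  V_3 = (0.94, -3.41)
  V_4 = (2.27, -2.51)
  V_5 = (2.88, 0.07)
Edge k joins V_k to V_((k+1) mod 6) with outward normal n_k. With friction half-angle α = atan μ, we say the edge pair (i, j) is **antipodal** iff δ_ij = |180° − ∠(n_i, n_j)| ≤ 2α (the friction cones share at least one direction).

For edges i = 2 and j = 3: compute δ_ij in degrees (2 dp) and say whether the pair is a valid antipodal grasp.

α = atan 0.2 = 11.31°;  2α = 22.62°
edge 2: e_2 = (+2.28, -0.56);  n_2 = (-0.2385, -0.9711)
edge 3: e_3 = (+1.33, +0.90);  n_3 = (+0.5604, -0.8282)
∠(n_2, n_3) = 47.89°
δ = |180° − 47.89°| = 132.11°
132.11° > 2α = 22.62°  →  invalid

δ = 132.11°, invalid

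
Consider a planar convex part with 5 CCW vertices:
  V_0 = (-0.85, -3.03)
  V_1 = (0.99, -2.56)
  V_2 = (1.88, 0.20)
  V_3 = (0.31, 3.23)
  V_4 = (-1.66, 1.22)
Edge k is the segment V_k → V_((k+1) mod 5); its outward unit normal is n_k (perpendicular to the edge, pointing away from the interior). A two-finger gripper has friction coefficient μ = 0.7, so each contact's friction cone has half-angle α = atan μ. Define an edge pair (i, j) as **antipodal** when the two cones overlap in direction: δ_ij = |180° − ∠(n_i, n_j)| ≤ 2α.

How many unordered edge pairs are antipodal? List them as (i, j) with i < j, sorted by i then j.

α = atan 0.7 = 34.99°;  2α = 69.98°
n_0 = (+0.2475, -0.9689)
n_1 = (+0.9517, -0.3069)
n_2 = (+0.8879, +0.4601)
n_3 = (-0.7142, +0.7000)
n_4 = (-0.9823, -0.1872)
  (0,1): δ = 122.20°  ·
  (0,2): δ = 76.94°  ·
  (0,3): δ = 31.25°  ✓
  (0,4): δ = 86.46°  ·
  (1,2): δ = 134.74°  ·
  (1,3): δ = 26.55°  ✓
  (1,4): δ = 28.66°  ✓
  (2,3): δ = 71.82°  ·
  (2,4): δ = 16.60°  ✓
  (3,4): δ = 124.79°  ·
antipodal pairs: 4

count = 4; pairs: (0,3), (1,3), (1,4), (2,4)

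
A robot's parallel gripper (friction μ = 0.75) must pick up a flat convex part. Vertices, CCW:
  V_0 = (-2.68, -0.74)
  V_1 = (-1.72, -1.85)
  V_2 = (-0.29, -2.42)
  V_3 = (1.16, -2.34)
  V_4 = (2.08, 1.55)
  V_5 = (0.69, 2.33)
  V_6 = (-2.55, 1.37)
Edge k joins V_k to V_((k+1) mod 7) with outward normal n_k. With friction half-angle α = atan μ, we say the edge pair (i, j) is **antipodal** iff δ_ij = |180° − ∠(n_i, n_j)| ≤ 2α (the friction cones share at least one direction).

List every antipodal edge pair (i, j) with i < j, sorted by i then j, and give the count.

count = 10; pairs: (0,3), (0,4), (0,5), (1,4), (1,5), (2,4), (2,5), (3,5), (3,6), (4,6)

α = atan 0.75 = 36.87°;  2α = 73.74°
n_0 = (-0.7564, -0.6542)
n_1 = (-0.3703, -0.9289)
n_2 = (+0.0551, -0.9985)
n_3 = (+0.9732, -0.2302)
n_4 = (+0.4894, +0.8721)
n_5 = (-0.2841, +0.9588)
n_6 = (-0.9981, +0.0615)
  (0,1): δ = 152.59°  ·
  (0,2): δ = 127.70°  ·
  (0,3): δ = 54.16°  ✓
  (0,4): δ = 19.85°  ✓
  (0,5): δ = 65.65°  ✓
  (0,6): δ = 135.62°  ·
  (1,2): δ = 155.11°  ·
  (1,3): δ = 81.57°  ·
  (1,4): δ = 7.57°  ✓
  (1,5): δ = 38.24°  ✓
  (1,6): δ = 108.21°  ·
  (2,3): δ = 106.46°  ·
  (2,4): δ = 32.46°  ✓
  (2,5): δ = 13.35°  ✓
  (2,6): δ = 83.32°  ·
  (3,4): δ = 105.99°  ·
  (3,5): δ = 60.19°  ✓
  (3,6): δ = 9.78°  ✓
  (4,5): δ = 134.20°  ·
  (4,6): δ = 64.23°  ✓
  (5,6): δ = 110.03°  ·
antipodal pairs: 10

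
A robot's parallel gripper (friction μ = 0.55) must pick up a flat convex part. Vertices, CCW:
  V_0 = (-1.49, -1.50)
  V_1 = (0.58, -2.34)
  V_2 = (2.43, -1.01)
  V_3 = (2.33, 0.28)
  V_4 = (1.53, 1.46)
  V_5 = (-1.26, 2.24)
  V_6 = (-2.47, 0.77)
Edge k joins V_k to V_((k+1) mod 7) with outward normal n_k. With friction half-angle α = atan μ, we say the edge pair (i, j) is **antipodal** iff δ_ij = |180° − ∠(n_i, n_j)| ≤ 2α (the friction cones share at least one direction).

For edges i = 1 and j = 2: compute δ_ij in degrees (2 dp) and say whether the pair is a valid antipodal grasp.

α = atan 0.55 = 28.81°;  2α = 57.62°
edge 1: e_1 = (+1.85, +1.33);  n_1 = (+0.5837, -0.8120)
edge 2: e_2 = (-0.10, +1.29);  n_2 = (+0.9970, +0.0773)
∠(n_1, n_2) = 58.72°
δ = |180° − 58.72°| = 121.28°
121.28° > 2α = 57.62°  →  invalid

δ = 121.28°, invalid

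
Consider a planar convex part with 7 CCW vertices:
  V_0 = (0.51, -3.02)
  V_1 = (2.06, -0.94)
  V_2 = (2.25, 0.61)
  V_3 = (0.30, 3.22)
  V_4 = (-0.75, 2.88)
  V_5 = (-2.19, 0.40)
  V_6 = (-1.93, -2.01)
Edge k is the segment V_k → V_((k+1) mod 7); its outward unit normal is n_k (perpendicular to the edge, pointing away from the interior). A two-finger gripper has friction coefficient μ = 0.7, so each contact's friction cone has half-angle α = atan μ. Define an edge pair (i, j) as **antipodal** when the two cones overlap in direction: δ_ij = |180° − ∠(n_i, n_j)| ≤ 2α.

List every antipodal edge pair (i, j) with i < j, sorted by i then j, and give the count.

count = 10; pairs: (0,3), (0,4), (0,5), (1,3), (1,4), (1,5), (2,4), (2,5), (2,6), (3,6)

α = atan 0.7 = 34.99°;  2α = 69.98°
n_0 = (+0.8018, -0.5975)
n_1 = (+0.9926, -0.1217)
n_2 = (+0.8011, +0.5985)
n_3 = (-0.3081, +0.9514)
n_4 = (-0.8648, +0.5021)
n_5 = (-0.9942, -0.1073)
n_6 = (-0.3825, -0.9240)
  (0,1): δ = 150.30°  ·
  (0,2): δ = 106.54°  ·
  (0,3): δ = 35.36°  ✓
  (0,4): δ = 6.55°  ✓
  (0,5): δ = 42.85°  ✓
  (0,6): δ = 104.21°  ·
  (1,2): δ = 136.25°  ·
  (1,3): δ = 65.07°  ✓
  (1,4): δ = 23.15°  ✓
  (1,5): δ = 13.15°  ✓
  (1,6): δ = 74.50°  ·
  (2,3): δ = 108.82°  ·
  (2,4): δ = 66.91°  ✓
  (2,5): δ = 30.61°  ✓
  (2,6): δ = 30.75°  ✓
  (3,4): δ = 138.08°  ·
  (3,5): δ = 101.78°  ·
  (3,6): δ = 40.43°  ✓
  (4,5): δ = 143.70°  ·
  (4,6): δ = 82.34°  ·
  (5,6): δ = 118.64°  ·
antipodal pairs: 10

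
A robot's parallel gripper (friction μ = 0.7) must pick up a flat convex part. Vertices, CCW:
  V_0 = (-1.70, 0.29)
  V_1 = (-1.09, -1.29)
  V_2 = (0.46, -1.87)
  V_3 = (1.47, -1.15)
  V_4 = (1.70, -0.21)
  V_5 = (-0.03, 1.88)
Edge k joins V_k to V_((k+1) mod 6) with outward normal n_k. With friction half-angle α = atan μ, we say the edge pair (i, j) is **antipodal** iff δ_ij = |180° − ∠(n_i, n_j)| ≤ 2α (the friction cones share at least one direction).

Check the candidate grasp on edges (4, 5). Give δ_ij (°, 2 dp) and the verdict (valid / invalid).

δ = 86.02°, invalid

α = atan 0.7 = 34.99°;  2α = 69.98°
edge 4: e_4 = (-1.73, +2.09);  n_4 = (+0.7703, +0.6376)
edge 5: e_5 = (-1.67, -1.59);  n_5 = (-0.6895, +0.7242)
∠(n_4, n_5) = 93.98°
δ = |180° − 93.98°| = 86.02°
86.02° > 2α = 69.98°  →  invalid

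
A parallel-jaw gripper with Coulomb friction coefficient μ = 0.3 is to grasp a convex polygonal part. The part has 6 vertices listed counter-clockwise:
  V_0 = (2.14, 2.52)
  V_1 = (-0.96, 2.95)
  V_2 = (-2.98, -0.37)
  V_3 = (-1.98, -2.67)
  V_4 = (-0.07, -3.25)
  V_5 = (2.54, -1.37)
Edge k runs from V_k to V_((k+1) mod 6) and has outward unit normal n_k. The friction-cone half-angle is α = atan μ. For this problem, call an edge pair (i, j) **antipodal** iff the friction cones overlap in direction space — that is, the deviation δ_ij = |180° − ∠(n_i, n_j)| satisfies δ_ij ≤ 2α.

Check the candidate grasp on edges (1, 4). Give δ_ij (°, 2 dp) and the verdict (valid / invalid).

α = atan 0.3 = 16.70°;  2α = 33.40°
edge 1: e_1 = (-2.02, -3.32);  n_1 = (-0.8543, +0.5198)
edge 4: e_4 = (+2.61, +1.88);  n_4 = (+0.5845, -0.8114)
∠(n_1, n_4) = 157.08°
δ = |180° − 157.08°| = 22.92°
22.92° ≤ 2α = 33.40°  →  valid

δ = 22.92°, valid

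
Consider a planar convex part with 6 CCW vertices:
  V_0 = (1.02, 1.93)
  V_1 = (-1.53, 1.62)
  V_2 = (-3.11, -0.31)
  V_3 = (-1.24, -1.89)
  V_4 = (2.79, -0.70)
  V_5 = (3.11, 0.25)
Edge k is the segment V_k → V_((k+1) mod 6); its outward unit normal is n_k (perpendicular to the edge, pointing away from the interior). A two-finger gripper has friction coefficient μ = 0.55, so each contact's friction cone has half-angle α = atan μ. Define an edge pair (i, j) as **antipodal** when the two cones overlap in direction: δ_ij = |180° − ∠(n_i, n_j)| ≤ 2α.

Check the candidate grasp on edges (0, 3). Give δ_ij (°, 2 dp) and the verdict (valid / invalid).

α = atan 0.55 = 28.81°;  2α = 57.62°
edge 0: e_0 = (-2.55, -0.31);  n_0 = (-0.1207, +0.9927)
edge 3: e_3 = (+4.03, +1.19);  n_3 = (+0.2832, -0.9591)
∠(n_0, n_3) = 170.48°
δ = |180° − 170.48°| = 9.52°
9.52° ≤ 2α = 57.62°  →  valid

δ = 9.52°, valid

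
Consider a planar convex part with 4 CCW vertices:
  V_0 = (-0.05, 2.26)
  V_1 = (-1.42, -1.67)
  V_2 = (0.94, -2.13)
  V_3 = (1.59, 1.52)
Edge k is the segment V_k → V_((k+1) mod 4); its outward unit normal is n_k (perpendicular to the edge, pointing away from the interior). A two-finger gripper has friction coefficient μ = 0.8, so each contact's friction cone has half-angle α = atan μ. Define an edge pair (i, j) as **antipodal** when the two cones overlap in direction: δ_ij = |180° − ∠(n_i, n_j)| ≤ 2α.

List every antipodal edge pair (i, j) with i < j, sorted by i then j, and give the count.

α = atan 0.8 = 38.66°;  2α = 77.32°
n_0 = (-0.9443, +0.3292)
n_1 = (-0.1913, -0.9815)
n_2 = (+0.9845, -0.1753)
n_3 = (+0.4113, +0.9115)
  (0,1): δ = 81.81°  ·
  (0,2): δ = 9.12°  ✓
  (0,3): δ = 84.93°  ·
  (1,2): δ = 89.07°  ·
  (1,3): δ = 13.26°  ✓
  (2,3): δ = 104.19°  ·
antipodal pairs: 2

count = 2; pairs: (0,2), (1,3)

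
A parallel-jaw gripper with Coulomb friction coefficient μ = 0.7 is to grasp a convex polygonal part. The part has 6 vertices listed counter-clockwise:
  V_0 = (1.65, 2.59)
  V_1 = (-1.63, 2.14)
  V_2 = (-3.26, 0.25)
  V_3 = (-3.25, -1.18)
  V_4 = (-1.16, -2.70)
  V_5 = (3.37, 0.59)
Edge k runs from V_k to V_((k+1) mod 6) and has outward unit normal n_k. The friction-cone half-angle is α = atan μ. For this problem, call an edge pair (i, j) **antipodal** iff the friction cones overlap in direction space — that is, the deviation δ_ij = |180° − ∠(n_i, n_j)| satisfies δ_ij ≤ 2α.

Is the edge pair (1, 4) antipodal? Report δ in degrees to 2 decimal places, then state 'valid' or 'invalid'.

α = atan 0.7 = 34.99°;  2α = 69.98°
edge 1: e_1 = (-1.63, -1.89);  n_1 = (-0.7573, +0.6531)
edge 4: e_4 = (+4.53, +3.29);  n_4 = (+0.5876, -0.8091)
∠(n_1, n_4) = 166.77°
δ = |180° − 166.77°| = 13.23°
13.23° ≤ 2α = 69.98°  →  valid

δ = 13.23°, valid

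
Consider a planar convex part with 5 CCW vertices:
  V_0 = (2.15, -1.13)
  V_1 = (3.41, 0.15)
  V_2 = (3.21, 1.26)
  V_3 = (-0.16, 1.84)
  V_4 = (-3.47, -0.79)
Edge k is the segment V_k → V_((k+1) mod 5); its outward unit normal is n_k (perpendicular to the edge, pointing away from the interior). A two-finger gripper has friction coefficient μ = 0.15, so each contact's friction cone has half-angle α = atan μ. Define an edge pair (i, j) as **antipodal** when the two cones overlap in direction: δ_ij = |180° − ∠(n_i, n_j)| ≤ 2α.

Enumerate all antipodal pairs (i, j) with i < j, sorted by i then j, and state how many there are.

count = 2; pairs: (0,3), (2,4)

α = atan 0.15 = 8.53°;  2α = 17.06°
n_0 = (+0.7127, -0.7015)
n_1 = (+0.9842, +0.1773)
n_2 = (+0.1696, +0.9855)
n_3 = (-0.6221, +0.7829)
n_4 = (-0.0604, -0.9982)
  (0,1): δ = 125.24°  ·
  (0,2): δ = 55.22°  ·
  (0,3): δ = 6.98°  ✓
  (0,4): δ = 131.09°  ·
  (1,2): δ = 109.98°  ·
  (1,3): δ = 61.74°  ·
  (1,4): δ = 76.32°  ·
  (2,3): δ = 131.77°  ·
  (2,4): δ = 6.30°  ✓
  (3,4): δ = 41.93°  ·
antipodal pairs: 2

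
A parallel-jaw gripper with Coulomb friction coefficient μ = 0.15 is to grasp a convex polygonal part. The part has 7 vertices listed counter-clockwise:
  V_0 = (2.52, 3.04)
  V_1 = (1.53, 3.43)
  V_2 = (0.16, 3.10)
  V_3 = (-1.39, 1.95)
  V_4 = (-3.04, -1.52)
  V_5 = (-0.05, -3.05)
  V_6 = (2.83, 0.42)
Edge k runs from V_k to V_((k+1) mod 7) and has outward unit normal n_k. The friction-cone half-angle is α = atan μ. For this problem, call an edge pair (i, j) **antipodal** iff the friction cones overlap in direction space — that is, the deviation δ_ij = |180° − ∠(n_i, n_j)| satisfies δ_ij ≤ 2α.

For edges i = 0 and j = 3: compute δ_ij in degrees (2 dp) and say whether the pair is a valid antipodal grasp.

δ = 93.93°, invalid

α = atan 0.15 = 8.53°;  2α = 17.06°
edge 0: e_0 = (-0.99, +0.39);  n_0 = (+0.3665, +0.9304)
edge 3: e_3 = (-1.65, -3.47);  n_3 = (-0.9031, +0.4294)
∠(n_0, n_3) = 86.07°
δ = |180° − 86.07°| = 93.93°
93.93° > 2α = 17.06°  →  invalid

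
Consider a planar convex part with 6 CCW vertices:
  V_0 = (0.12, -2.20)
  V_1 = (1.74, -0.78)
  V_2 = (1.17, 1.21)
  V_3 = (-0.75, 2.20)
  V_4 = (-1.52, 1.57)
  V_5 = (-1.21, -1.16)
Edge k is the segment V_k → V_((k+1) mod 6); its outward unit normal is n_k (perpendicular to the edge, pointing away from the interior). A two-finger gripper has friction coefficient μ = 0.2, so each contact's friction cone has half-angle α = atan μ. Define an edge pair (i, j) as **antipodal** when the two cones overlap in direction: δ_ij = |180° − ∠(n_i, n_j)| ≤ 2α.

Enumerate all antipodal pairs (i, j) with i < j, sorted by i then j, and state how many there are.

count = 3; pairs: (0,3), (1,4), (2,5)

α = atan 0.2 = 11.31°;  2α = 22.62°
n_0 = (+0.6592, -0.7520)
n_1 = (+0.9613, +0.2754)
n_2 = (+0.4583, +0.8888)
n_3 = (-0.6332, +0.7740)
n_4 = (-0.9936, -0.1128)
n_5 = (-0.6160, -0.7878)
  (0,1): δ = 115.25°  ·
  (0,2): δ = 68.51°  ·
  (0,3): δ = 1.95°  ✓
  (0,4): δ = 55.24°  ·
  (0,5): δ = 100.74°  ·
  (1,2): δ = 133.26°  ·
  (1,3): δ = 66.69°  ·
  (1,4): δ = 9.51°  ✓
  (1,5): δ = 35.99°  ·
  (2,3): δ = 113.43°  ·
  (2,4): δ = 56.24°  ·
  (2,5): δ = 10.75°  ✓
  (3,4): δ = 122.81°  ·
  (3,5): δ = 77.31°  ·
  (4,5): δ = 134.50°  ·
antipodal pairs: 3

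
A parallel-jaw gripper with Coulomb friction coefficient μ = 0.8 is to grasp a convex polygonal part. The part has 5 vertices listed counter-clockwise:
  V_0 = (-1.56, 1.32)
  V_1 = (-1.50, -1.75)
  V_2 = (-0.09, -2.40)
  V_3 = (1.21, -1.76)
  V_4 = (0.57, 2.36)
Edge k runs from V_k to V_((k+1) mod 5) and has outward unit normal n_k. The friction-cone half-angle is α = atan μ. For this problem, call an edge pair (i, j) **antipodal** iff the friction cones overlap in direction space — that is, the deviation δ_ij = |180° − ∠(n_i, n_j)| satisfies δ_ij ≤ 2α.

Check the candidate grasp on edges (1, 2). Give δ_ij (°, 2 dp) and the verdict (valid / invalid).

δ = 129.04°, invalid

α = atan 0.8 = 38.66°;  2α = 77.32°
edge 1: e_1 = (+1.41, -0.65);  n_1 = (-0.4186, -0.9081)
edge 2: e_2 = (+1.30, +0.64);  n_2 = (+0.4417, -0.8972)
∠(n_1, n_2) = 50.96°
δ = |180° − 50.96°| = 129.04°
129.04° > 2α = 77.32°  →  invalid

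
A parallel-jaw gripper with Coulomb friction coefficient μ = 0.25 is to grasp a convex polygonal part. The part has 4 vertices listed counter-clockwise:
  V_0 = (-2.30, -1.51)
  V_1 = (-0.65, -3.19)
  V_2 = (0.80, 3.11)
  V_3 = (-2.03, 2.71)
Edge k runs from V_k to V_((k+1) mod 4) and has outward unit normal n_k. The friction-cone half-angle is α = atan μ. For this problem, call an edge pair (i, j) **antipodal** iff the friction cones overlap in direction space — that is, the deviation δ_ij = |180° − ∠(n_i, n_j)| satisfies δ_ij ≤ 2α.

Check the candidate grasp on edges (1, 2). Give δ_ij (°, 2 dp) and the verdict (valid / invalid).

α = atan 0.25 = 14.04°;  2α = 28.07°
edge 1: e_1 = (+1.45, +6.30);  n_1 = (+0.9745, -0.2243)
edge 2: e_2 = (-2.83, -0.40);  n_2 = (-0.1400, +0.9902)
∠(n_1, n_2) = 111.01°
δ = |180° − 111.01°| = 68.99°
68.99° > 2α = 28.07°  →  invalid

δ = 68.99°, invalid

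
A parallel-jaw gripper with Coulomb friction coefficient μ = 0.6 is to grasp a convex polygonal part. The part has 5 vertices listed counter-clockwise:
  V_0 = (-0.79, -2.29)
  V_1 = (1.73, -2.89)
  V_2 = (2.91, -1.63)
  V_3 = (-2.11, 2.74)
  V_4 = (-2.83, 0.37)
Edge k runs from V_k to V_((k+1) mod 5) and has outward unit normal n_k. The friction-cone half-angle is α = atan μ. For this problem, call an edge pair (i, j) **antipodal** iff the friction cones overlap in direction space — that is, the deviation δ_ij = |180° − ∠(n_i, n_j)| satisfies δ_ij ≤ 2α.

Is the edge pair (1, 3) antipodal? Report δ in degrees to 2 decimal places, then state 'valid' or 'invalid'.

δ = 26.22°, valid

α = atan 0.6 = 30.96°;  2α = 61.93°
edge 1: e_1 = (+1.18, +1.26);  n_1 = (+0.7299, -0.6836)
edge 3: e_3 = (-0.72, -2.37);  n_3 = (-0.9568, +0.2907)
∠(n_1, n_3) = 153.78°
δ = |180° − 153.78°| = 26.22°
26.22° ≤ 2α = 61.93°  →  valid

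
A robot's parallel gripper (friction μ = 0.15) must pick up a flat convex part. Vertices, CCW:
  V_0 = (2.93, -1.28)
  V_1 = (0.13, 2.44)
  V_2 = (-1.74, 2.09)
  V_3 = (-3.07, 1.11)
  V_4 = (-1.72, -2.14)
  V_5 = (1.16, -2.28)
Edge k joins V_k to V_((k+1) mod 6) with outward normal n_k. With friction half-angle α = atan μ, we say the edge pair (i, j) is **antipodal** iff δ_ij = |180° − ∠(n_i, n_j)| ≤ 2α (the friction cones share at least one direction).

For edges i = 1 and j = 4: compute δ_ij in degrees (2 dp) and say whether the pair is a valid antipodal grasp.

α = atan 0.15 = 8.53°;  2α = 17.06°
edge 1: e_1 = (-1.87, -0.35);  n_1 = (-0.1840, +0.9829)
edge 4: e_4 = (+2.88, -0.14);  n_4 = (-0.0486, -0.9988)
∠(n_1, n_4) = 166.62°
δ = |180° − 166.62°| = 13.38°
13.38° ≤ 2α = 17.06°  →  valid

δ = 13.38°, valid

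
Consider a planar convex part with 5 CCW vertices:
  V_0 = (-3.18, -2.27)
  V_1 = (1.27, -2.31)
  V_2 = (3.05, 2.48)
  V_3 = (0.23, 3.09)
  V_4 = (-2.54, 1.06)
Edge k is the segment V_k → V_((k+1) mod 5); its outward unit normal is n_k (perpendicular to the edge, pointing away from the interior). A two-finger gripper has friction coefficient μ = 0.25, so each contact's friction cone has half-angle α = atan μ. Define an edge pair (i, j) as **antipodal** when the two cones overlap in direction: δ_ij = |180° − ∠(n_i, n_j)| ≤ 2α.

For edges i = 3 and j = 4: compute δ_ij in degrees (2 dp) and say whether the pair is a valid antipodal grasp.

α = atan 0.25 = 14.04°;  2α = 28.07°
edge 3: e_3 = (-2.77, -2.03);  n_3 = (-0.5911, +0.8066)
edge 4: e_4 = (-0.64, -3.33);  n_4 = (-0.9820, +0.1887)
∠(n_3, n_4) = 42.88°
δ = |180° − 42.88°| = 137.12°
137.12° > 2α = 28.07°  →  invalid

δ = 137.12°, invalid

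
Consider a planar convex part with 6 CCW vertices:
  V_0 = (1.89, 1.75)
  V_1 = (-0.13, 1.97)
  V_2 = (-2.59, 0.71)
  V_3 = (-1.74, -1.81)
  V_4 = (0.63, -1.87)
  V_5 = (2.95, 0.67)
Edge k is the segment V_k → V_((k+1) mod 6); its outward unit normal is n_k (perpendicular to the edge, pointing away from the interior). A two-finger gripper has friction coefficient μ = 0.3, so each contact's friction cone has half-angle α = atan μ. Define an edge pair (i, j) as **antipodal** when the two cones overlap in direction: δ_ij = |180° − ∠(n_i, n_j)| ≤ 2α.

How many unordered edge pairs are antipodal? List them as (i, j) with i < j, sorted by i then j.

α = atan 0.3 = 16.70°;  2α = 33.40°
n_0 = (+0.1083, +0.9941)
n_1 = (-0.4559, +0.8900)
n_2 = (-0.9475, -0.3196)
n_3 = (-0.0253, -0.9997)
n_4 = (+0.7384, -0.6744)
n_5 = (+0.7137, +0.7005)
  (0,1): δ = 146.66°  ·
  (0,2): δ = 65.15°  ·
  (0,3): δ = 4.77°  ✓
  (0,4): δ = 53.81°  ·
  (0,5): δ = 140.68°  ·
  (1,2): δ = 98.48°  ·
  (1,3): δ = 28.57°  ✓
  (1,4): δ = 20.47°  ✓
  (1,5): δ = 107.34°  ·
  (2,3): δ = 110.09°  ·
  (2,4): δ = 61.05°  ·
  (2,5): δ = 25.83°  ✓
  (3,4): δ = 130.96°  ·
  (3,5): δ = 44.09°  ·
  (4,5): δ = 93.13°  ·
antipodal pairs: 4

count = 4; pairs: (0,3), (1,3), (1,4), (2,5)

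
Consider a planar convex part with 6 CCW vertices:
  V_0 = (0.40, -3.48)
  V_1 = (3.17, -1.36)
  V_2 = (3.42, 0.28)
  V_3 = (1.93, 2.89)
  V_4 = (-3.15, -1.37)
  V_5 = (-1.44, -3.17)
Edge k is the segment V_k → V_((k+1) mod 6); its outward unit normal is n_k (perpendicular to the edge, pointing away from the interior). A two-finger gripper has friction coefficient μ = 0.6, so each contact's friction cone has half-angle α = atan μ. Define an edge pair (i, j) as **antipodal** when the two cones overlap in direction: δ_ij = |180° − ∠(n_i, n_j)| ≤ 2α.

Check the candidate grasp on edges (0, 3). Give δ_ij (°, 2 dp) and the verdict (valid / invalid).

α = atan 0.6 = 30.96°;  2α = 61.93°
edge 0: e_0 = (+2.77, +2.12);  n_0 = (+0.6078, -0.7941)
edge 3: e_3 = (-5.08, -4.26);  n_3 = (-0.6426, +0.7662)
∠(n_0, n_3) = 177.45°
δ = |180° − 177.45°| = 2.55°
2.55° ≤ 2α = 61.93°  →  valid

δ = 2.55°, valid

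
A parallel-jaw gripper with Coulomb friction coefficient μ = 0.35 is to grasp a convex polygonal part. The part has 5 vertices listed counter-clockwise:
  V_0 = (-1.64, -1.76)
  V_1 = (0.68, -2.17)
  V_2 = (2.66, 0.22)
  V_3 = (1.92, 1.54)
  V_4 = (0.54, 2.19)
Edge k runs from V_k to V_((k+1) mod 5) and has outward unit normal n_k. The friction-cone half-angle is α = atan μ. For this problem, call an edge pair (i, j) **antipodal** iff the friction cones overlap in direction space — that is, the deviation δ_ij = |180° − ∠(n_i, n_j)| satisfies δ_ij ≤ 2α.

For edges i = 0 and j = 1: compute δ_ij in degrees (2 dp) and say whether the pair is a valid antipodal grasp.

α = atan 0.35 = 19.29°;  2α = 38.58°
edge 0: e_0 = (+2.32, -0.41);  n_0 = (-0.1740, -0.9847)
edge 1: e_1 = (+1.98, +2.39);  n_1 = (+0.7701, -0.6380)
∠(n_0, n_1) = 60.38°
δ = |180° − 60.38°| = 119.62°
119.62° > 2α = 38.58°  →  invalid

δ = 119.62°, invalid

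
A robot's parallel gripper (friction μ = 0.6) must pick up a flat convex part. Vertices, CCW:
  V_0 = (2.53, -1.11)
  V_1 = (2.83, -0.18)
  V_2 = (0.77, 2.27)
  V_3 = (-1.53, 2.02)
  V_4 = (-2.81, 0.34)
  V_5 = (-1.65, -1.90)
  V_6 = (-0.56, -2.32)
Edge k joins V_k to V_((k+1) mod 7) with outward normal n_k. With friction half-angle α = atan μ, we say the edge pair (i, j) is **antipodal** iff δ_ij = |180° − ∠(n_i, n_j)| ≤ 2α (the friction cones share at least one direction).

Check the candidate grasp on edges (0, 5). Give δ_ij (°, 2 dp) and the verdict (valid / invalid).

δ = 86.81°, invalid

α = atan 0.6 = 30.96°;  2α = 61.93°
edge 0: e_0 = (+0.30, +0.93);  n_0 = (+0.9517, -0.3070)
edge 5: e_5 = (+1.09, -0.42);  n_5 = (-0.3596, -0.9331)
∠(n_0, n_5) = 93.19°
δ = |180° − 93.19°| = 86.81°
86.81° > 2α = 61.93°  →  invalid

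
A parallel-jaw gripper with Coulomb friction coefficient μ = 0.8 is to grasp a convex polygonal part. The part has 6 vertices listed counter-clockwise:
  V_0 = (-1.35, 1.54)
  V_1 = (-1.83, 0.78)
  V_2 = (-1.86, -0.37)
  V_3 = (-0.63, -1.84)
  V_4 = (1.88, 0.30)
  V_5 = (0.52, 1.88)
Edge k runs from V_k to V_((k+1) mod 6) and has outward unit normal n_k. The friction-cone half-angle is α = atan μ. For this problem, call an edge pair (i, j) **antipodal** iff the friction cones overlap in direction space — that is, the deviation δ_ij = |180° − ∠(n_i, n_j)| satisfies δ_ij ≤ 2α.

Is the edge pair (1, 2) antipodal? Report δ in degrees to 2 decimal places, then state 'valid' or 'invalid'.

δ = 138.59°, invalid

α = atan 0.8 = 38.66°;  2α = 77.32°
edge 1: e_1 = (-0.03, -1.15);  n_1 = (-0.9997, +0.0261)
edge 2: e_2 = (+1.23, -1.47);  n_2 = (-0.7669, -0.6417)
∠(n_1, n_2) = 41.41°
δ = |180° − 41.41°| = 138.59°
138.59° > 2α = 77.32°  →  invalid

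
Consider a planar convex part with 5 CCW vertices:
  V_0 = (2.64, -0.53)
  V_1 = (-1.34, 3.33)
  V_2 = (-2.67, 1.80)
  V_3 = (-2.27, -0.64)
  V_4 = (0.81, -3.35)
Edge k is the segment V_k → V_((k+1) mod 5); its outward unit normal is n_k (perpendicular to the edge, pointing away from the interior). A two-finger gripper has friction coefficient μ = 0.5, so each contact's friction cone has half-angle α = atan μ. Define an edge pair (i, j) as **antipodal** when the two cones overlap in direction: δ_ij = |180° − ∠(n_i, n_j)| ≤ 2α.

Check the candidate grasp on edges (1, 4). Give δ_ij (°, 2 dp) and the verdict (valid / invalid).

α = atan 0.5 = 26.57°;  2α = 53.13°
edge 1: e_1 = (-1.33, -1.53);  n_1 = (-0.7547, +0.6561)
edge 4: e_4 = (+1.83, +2.82);  n_4 = (+0.8389, -0.5444)
∠(n_1, n_4) = 171.98°
δ = |180° − 171.98°| = 8.02°
8.02° ≤ 2α = 53.13°  →  valid

δ = 8.02°, valid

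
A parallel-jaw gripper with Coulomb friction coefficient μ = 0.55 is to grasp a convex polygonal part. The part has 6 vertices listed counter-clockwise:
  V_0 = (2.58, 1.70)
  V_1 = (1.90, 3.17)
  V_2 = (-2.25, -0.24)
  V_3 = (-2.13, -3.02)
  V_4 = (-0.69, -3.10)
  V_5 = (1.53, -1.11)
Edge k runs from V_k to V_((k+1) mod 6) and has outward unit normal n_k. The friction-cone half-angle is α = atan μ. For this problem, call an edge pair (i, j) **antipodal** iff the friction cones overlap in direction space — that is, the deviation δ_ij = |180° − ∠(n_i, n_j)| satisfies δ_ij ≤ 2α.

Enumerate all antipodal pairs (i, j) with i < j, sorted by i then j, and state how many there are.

count = 6; pairs: (0,2), (1,3), (1,4), (1,5), (2,4), (2,5)

α = atan 0.55 = 28.81°;  2α = 57.62°
n_0 = (+0.9076, +0.4198)
n_1 = (-0.6349, +0.7726)
n_2 = (-0.9991, -0.0431)
n_3 = (-0.0555, -0.9985)
n_4 = (+0.6675, -0.7446)
n_5 = (+0.9367, -0.3500)
  (0,1): δ = 75.42°  ·
  (0,2): δ = 22.35°  ✓
  (0,3): δ = 62.00°  ·
  (0,4): δ = 107.05°  ·
  (0,5): δ = 134.69°  ·
  (1,2): δ = 126.94°  ·
  (1,3): δ = 42.59°  ✓
  (1,4): δ = 2.46°  ✓
  (1,5): δ = 30.10°  ✓
  (2,3): δ = 95.65°  ·
  (2,4): δ = 50.60°  ✓
  (2,5): δ = 22.96°  ✓
  (3,4): δ = 134.95°  ·
  (3,5): δ = 107.31°  ·
  (4,5): δ = 152.36°  ·
antipodal pairs: 6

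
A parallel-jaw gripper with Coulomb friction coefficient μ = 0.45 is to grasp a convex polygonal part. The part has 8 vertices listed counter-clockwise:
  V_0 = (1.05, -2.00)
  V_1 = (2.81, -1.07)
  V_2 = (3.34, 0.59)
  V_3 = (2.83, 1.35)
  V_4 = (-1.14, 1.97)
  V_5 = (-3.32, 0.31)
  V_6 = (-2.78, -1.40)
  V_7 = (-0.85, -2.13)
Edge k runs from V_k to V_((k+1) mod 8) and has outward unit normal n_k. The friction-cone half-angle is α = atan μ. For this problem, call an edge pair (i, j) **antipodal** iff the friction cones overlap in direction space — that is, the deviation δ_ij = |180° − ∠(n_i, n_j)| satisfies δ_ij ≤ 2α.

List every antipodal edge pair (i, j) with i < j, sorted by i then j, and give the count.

count = 9; pairs: (0,3), (0,4), (1,4), (1,5), (2,5), (2,6), (3,6), (3,7), (4,7)

α = atan 0.45 = 24.23°;  2α = 48.46°
n_0 = (+0.4672, -0.8842)
n_1 = (+0.9526, -0.3042)
n_2 = (+0.8304, +0.5572)
n_3 = (+0.1543, +0.9880)
n_4 = (-0.6058, +0.7956)
n_5 = (-0.9536, -0.3011)
n_6 = (-0.3538, -0.9353)
n_7 = (+0.0683, -0.9977)
  (0,1): δ = 135.56°  ·
  (0,2): δ = 83.99°  ·
  (0,3): δ = 36.73°  ✓
  (0,4): δ = 9.44°  ✓
  (0,5): δ = 79.67°  ·
  (0,6): δ = 131.43°  ·
  (0,7): δ = 156.06°  ·
  (1,2): δ = 128.43°  ·
  (1,3): δ = 81.17°  ·
  (1,4): δ = 35.00°  ✓
  (1,5): δ = 35.23°  ✓
  (1,6): δ = 86.99°  ·
  (1,7): δ = 111.62°  ·
  (2,3): δ = 132.74°  ·
  (2,4): δ = 86.58°  ·
  (2,5): δ = 16.34°  ✓
  (2,6): δ = 35.42°  ✓
  (2,7): δ = 60.05°  ·
  (3,4): δ = 133.84°  ·
  (3,5): δ = 63.60°  ·
  (3,6): δ = 11.84°  ✓
  (3,7): δ = 12.79°  ✓
  (4,5): δ = 109.76°  ·
  (4,6): δ = 58.01°  ·
  (4,7): δ = 33.37°  ✓
  (5,6): δ = 128.24°  ·
  (5,7): δ = 103.61°  ·
  (6,7): δ = 155.37°  ·
antipodal pairs: 9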